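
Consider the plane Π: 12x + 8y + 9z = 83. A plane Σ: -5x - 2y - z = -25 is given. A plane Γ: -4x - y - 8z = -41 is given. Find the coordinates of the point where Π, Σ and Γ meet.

(4, 1, 3)

Solving the 3×3 linear system 12x + 8y + 9z = 83, -5x - 2y - z = -25, -4x - y - 8z = -41 (e.g. by elimination or Cramer's rule, determinant = -135) gives (4, 1, 3).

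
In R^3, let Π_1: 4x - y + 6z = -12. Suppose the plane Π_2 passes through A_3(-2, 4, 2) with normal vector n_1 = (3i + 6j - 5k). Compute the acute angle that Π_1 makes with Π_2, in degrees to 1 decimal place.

66.8

Π_2: n_1·r = n_1·A_3 gives 3x + 6y - 5z = 8.
cos θ = |n₁·n₂| / (|n₁||n₂|) = |-24| / (√53 · √70).
θ = arccos(0.39403) ≈ 66.8°.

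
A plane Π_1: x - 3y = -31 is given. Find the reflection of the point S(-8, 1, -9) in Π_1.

λ = (n·S − d)/|n|² = (-11 − (-31))/10 = 2.
Reflection = S − 2λn = (-8, 1, -9) − 4·(1, -3, 0) = (-12, 13, -9).

(-12, 13, -9)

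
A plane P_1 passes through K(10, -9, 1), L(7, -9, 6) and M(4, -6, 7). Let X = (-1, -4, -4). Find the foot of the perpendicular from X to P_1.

(4, 0, -1)

KL = (-3, 0, 5), KM = (-6, 3, 6); a normal to P_1 is KL × KM = (-15, -12, -9).
Using K: P_1 has equation -15x - 12y - 9z = -51.
Foot = X − λn with λ = (n·X − d)/|n|² = (99 − (-51))/450 = 1/3.
Foot = (-1, -4, -4) − (1/3)·(-15, -12, -9) = (4, 0, -1).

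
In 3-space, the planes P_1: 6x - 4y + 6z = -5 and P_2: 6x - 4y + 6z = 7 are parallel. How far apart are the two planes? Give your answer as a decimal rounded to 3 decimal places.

1.279

Same normal n = (6, -4, 6) with |n| = √88; distance = |-5 − 7| / |n| = 12/√88 ≈ 1.279.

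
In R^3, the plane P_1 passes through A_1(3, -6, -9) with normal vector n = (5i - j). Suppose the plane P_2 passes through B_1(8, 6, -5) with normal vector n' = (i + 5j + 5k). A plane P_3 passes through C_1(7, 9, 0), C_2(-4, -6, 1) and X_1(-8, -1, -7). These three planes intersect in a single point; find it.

(3, -6, 8)

P_1: n·r = n·A_1 gives 5x - y = 21.
P_2: n'·r = n'·B_1 gives x + 5y + 5z = 13.
C_1C_2 = (-11, -15, 1), C_1X_1 = (-15, -10, -7); a normal to P_3 is C_1C_2 × C_1X_1 = (115, -92, -115).
Using C_1: P_3 has equation 115x - 92y - 115z = -23.
Solving the 3×3 linear system 5x - y = 21, x + 5y + 5z = 13, 115x - 92y - 115z = -23 (e.g. by elimination or Cramer's rule, determinant = -1265) gives (3, -6, 8).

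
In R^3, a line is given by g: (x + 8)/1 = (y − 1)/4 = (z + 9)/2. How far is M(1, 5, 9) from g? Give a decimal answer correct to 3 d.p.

g has direction (1, 4, 2) through (-8, 1, -9).
Taking (-8, 1, -9) on g with direction v = (1, 4, 2): w = M − (-8, 1, -9) = (9, 4, 18), and w × v = (-64, 0, 32).
Distance = |w × v| / |v| = √5120 / √21 ≈ 15.614.

15.614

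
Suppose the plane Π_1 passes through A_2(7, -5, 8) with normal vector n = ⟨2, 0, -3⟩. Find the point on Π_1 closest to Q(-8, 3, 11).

Π_1: n·r = n·A_2 gives 2x - 3z = -10.
Foot = Q − λn with λ = (n·Q − d)/|n|² = (-49 − (-10))/13 = -3.
Foot = (-8, 3, 11) − (-3)·(2, 0, -3) = (-2, 3, 2).

(-2, 3, 2)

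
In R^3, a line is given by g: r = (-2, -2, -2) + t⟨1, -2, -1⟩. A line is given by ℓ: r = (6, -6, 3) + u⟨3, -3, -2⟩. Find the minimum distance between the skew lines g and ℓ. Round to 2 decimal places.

8.14

Common perpendicular direction n = (1, -2, -1) × (3, -3, -2) = (1, -1, 3).
With w = (6, -6, 3) − (-2, -2, -2) = (8, -4, 5), w · n = 27.
Distance = |w · n| / |n| = |27| / √11 ≈ 8.14.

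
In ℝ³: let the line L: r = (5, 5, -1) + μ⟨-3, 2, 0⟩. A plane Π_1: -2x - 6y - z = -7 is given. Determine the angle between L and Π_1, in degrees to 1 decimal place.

15.1

sin θ = |n·v| / (|n||v|) = |-6| / (√41 · √13) = 0.25989.
θ ≈ 15.1°.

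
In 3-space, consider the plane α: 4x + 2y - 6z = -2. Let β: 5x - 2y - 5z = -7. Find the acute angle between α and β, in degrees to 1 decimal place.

33.2

cos θ = |n₁·n₂| / (|n₁||n₂|) = |46| / (√56 · √54).
θ = arccos(0.83650) ≈ 33.2°.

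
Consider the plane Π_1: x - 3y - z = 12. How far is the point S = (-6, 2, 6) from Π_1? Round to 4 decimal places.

9.0453

n·S − d = (1)·(-6) + (-3)·(2) + (-1)·(6) − 12 = -30; |n| = √11.
Distance = |-30| / √11 = 30/√11 ≈ 9.0453.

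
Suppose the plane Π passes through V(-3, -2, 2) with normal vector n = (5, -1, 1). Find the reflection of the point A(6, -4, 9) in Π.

(-14, 0, 5)

Π: n·r = n·V gives 5x - y + z = -11.
λ = (n·A − d)/|n|² = (43 − (-11))/27 = 2.
Reflection = A − 2λn = (6, -4, 9) − 4·(5, -1, 1) = (-14, 0, 5).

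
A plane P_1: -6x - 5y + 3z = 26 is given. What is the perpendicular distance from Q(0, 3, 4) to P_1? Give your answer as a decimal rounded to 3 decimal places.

n·Q − d = (-6)·(0) + (-5)·(3) + (3)·(4) − 26 = -29; |n| = √70.
Distance = |-29| / √70 = 29/√70 ≈ 3.466.

3.466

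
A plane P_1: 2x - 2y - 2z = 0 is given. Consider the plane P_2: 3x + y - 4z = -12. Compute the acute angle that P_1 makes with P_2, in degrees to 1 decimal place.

47.2

cos θ = |n₁·n₂| / (|n₁||n₂|) = |12| / (√12 · √26).
θ = arccos(0.67937) ≈ 47.2°.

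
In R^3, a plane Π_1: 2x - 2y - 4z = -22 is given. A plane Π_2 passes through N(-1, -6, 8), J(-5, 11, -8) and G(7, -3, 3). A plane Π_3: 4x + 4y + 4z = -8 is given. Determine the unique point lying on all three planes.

NJ = (-4, 17, -16), NG = (8, 3, -5); a normal to Π_2 is NJ × NG = (-37, -148, -148).
Using N: Π_2 has equation -37x - 148y - 148z = -259.
Solving the 3×3 linear system 2x - 2y - 4z = -22, -37x - 148y - 148z = -259, 4x + 4y + 4z = -8 (e.g. by elimination or Cramer's rule, determinant = -888) gives (-5, 0, 3).

(-5, 0, 3)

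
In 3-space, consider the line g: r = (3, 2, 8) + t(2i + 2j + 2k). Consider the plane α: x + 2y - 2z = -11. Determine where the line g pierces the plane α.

Substitute r = (3, 2, 8) + t(2, 2, 2) into the plane: -9 + 2t = -11, so t = -1.
Intersection: (3, 2, 8) + (-1)·(2, 2, 2) = (1, 0, 6).

(1, 0, 6)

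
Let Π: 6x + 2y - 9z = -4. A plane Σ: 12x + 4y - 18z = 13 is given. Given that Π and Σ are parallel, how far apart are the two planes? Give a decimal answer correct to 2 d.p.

Rescale Σ by 1/2: 6x + 2y - 9z = 13/2. Then distance = |-4 − (13/2)| / √121 ≈ 0.95.

0.95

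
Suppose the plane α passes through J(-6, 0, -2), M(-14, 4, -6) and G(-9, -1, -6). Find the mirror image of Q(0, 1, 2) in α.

JM = (-8, 4, -4), JG = (-3, -1, -4); a normal to α is JM × JG = (-20, -20, 20).
Using J: α has equation -20x - 20y + 20z = 80.
λ = (n·Q − d)/|n|² = (20 − 80)/1200 = -1/20.
Reflection = Q − 2λn = (0, 1, 2) − (-1/10)·(-20, -20, 20) = (-2, -1, 4).

(-2, -1, 4)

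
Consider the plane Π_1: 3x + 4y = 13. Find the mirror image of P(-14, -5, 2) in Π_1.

(4, 19, 2)

λ = (n·P − d)/|n|² = (-62 − 13)/25 = -3.
Reflection = P − 2λn = (-14, -5, 2) − (-6)·(3, 4, 0) = (4, 19, 2).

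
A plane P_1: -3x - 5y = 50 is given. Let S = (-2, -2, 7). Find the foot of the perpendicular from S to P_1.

(-5, -7, 7)

Foot = S − λn with λ = (n·S − d)/|n|² = (16 − 50)/34 = -1.
Foot = (-2, -2, 7) − (-1)·(-3, -5, 0) = (-5, -7, 7).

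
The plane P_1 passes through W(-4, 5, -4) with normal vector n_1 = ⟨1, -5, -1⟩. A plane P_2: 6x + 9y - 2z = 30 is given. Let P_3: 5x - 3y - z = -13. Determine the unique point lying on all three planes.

P_1: n_1·r = n_1·W gives x - 5y - z = -25.
Solving the 3×3 linear system x - 5y - z = -25, 6x + 9y - 2z = 30, 5x - 3y - z = -13 (e.g. by elimination or Cramer's rule, determinant = 68) gives (1, 4, 6).

(1, 4, 6)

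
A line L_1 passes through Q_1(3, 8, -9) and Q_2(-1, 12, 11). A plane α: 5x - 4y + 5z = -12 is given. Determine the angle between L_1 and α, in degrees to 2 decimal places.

A direction vector for L_1 is Q_2 − Q_1 = (-4, 4, 20).
sin θ = |n·v| / (|n||v|) = |64| / (√66 · √432) = 0.37902.
θ ≈ 22.27°.

22.27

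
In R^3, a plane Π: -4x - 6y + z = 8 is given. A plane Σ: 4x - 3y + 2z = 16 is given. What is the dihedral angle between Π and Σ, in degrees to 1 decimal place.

cos θ = |n₁·n₂| / (|n₁||n₂|) = |4| / (√53 · √29).
θ = arccos(0.10203) ≈ 84.1°.

84.1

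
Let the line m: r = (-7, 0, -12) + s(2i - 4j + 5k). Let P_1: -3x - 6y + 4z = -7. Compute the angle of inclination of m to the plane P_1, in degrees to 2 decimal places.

sin θ = |n·v| / (|n||v|) = |38| / (√61 · √45) = 0.72529.
θ ≈ 46.49°.

46.49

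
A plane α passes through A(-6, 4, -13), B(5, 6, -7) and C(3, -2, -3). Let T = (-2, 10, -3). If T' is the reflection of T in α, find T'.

AB = (11, 2, 6), AC = (9, -6, 10); a normal to α is AB × AC = (56, -56, -84).
Using A: α has equation 56x - 56y - 84z = 532.
λ = (n·T − d)/|n|² = (-420 − 532)/13328 = -1/14.
Reflection = T − 2λn = (-2, 10, -3) − (-1/7)·(56, -56, -84) = (6, 2, -15).

(6, 2, -15)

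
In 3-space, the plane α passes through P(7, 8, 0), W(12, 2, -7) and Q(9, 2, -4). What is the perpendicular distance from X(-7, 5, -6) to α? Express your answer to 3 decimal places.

PW = (5, -6, -7), PQ = (2, -6, -4); a normal to α is PW × PQ = (-18, 6, -18).
Using P: α has equation -18x + 6y - 18z = -78.
n·X − d = (-18)·(-7) + (6)·(5) + (-18)·(-6) − (-78) = 342; |n| = √684.
Distance = |342| / √684 = 342/√684 ≈ 13.077.

13.077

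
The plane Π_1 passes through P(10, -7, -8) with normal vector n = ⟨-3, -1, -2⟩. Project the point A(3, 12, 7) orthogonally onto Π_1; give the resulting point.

Π_1: n·r = n·P gives -3x - y - 2z = -7.
Foot = A − λn with λ = (n·A − d)/|n|² = (-35 − (-7))/14 = -2.
Foot = (3, 12, 7) − (-2)·(-3, -1, -2) = (-3, 10, 3).

(-3, 10, 3)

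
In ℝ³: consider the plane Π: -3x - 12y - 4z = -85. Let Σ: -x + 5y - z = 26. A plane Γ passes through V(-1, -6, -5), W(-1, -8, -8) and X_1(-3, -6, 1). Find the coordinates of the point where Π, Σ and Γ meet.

VW = (0, -2, -3), VX_1 = (-2, 0, 6); a normal to Γ is VW × VX_1 = (-12, 6, -4).
Using V: Γ has equation -12x + 6y - 4z = -4.
Solving the 3×3 linear system -3x - 12y - 4z = -85, -x + 5y - z = 26, -12x + 6y - 4z = -4 (e.g. by elimination or Cramer's rule, determinant = -270) gives (3, 6, 1).

(3, 6, 1)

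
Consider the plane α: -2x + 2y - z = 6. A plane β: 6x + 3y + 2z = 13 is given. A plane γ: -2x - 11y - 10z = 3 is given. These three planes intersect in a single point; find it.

(2, 3, -4)

Solving the 3×3 linear system -2x + 2y - z = 6, 6x + 3y + 2z = 13, -2x - 11y - 10z = 3 (e.g. by elimination or Cramer's rule, determinant = 188) gives (2, 3, -4).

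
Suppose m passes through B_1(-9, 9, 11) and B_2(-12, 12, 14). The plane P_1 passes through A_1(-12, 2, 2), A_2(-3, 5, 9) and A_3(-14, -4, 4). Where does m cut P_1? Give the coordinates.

A direction vector for m is B_2 − B_1 = (-3, 3, 3).
A_1A_2 = (9, 3, 7), A_1A_3 = (-2, -6, 2); a normal to P_1 is A_1A_2 × A_1A_3 = (48, -32, -48).
Using A_1: P_1 has equation 48x - 32y - 48z = -736.
Substitute r = (-9, 9, 11) + t(-3, 3, 3) into the plane: -1248 + (-384)t = -736, so t = -4/3.
Intersection: (-9, 9, 11) + (-4/3)·(-3, 3, 3) = (-5, 5, 7).

(-5, 5, 7)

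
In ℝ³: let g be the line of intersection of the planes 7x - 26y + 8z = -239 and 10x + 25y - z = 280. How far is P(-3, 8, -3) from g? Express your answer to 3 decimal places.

Direction of g: (7, -26, 8) × (10, 25, -1) = (-174, 87, 435).
A point on g: solving the two plane equations with x = 7 gives (7, 8, -10).
Taking (7, 8, -10) on g with direction v = (-174, 87, 435): w = P − (7, 8, -10) = (-10, 0, 7), and w × v = (-609, 3132, -870).
Distance = |w × v| / |v| = √10937205 / √227070 ≈ 6.940.

6.940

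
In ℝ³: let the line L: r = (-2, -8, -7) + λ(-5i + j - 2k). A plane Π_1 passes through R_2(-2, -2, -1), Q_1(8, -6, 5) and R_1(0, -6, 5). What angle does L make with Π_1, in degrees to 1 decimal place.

R_2Q_1 = (10, -4, 6), R_2R_1 = (2, -4, 6); a normal to Π_1 is R_2Q_1 × R_2R_1 = (0, -48, -32).
Using R_2: Π_1 has equation -48y - 32z = 128.
sin θ = |n·v| / (|n||v|) = |16| / (√3328 · √30) = 0.05064.
θ ≈ 2.9°.

2.9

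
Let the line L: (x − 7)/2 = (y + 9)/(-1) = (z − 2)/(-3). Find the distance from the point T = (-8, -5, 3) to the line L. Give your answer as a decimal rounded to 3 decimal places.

12.009

L has direction (2, -1, -3) through (7, -9, 2).
Taking (7, -9, 2) on L with direction v = (2, -1, -3): w = T − (7, -9, 2) = (-15, 4, 1), and w × v = (-11, -43, 7).
Distance = |w × v| / |v| = √2019 / √14 ≈ 12.009.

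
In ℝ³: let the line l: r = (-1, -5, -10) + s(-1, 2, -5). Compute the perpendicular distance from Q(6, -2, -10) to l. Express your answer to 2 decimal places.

Taking (-1, -5, -10) on l with direction v = (-1, 2, -5): w = Q − (-1, -5, -10) = (7, 3, 0), and w × v = (-15, 35, 17).
Distance = |w × v| / |v| = √1739 / √30 ≈ 7.61.

7.61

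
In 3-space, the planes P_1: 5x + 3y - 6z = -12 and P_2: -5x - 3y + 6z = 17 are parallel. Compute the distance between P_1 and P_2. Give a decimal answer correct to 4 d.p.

0.5976

Rescale P_2 by 1/(-1): 5x + 3y - 6z = -17. Then distance = |-12 − (-17)| / √70 ≈ 0.5976.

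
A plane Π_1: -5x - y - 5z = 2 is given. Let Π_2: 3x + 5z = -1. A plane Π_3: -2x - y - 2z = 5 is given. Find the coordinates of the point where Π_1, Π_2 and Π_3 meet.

(3, -7, -2)

Solving the 3×3 linear system -5x - y - 5z = 2, 3x + 5z = -1, -2x - y - 2z = 5 (e.g. by elimination or Cramer's rule, determinant = -6) gives (3, -7, -2).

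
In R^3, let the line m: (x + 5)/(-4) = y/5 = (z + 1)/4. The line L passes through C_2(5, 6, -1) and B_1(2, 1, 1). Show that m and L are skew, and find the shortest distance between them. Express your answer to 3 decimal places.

m has direction (-4, 5, 4) through (-5, 0, -1).
A direction vector for L is B_1 − C_2 = (-3, -5, 2).
Common perpendicular direction n = (-4, 5, 4) × (-3, -5, 2) = (30, -4, 35).
With w = (5, 6, -1) − (-5, 0, -1) = (10, 6, 0), w · n = 276.
Since n ≠ 0 the lines are not parallel, and w · n = 276 ≠ 0 so they do not intersect; hence they are skew.
Distance = |w · n| / |n| = |276| / √2141 ≈ 5.965.

5.965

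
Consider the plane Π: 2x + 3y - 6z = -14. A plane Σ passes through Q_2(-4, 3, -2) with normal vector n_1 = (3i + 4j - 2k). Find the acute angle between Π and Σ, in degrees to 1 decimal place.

37.3

Σ: n_1·r = n_1·Q_2 gives 3x + 4y - 2z = 4.
cos θ = |n₁·n₂| / (|n₁||n₂|) = |30| / (√49 · √29).
θ = arccos(0.79584) ≈ 37.3°.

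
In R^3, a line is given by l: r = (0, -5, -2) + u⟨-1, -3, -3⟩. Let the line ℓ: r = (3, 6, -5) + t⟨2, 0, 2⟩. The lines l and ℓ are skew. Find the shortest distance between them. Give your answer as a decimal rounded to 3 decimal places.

8.528

Common perpendicular direction n = (-1, -3, -3) × (2, 0, 2) = (-6, -4, 6).
With w = (3, 6, -5) − (0, -5, -2) = (3, 11, -3), w · n = -80.
Distance = |w · n| / |n| = |-80| / √88 ≈ 8.528.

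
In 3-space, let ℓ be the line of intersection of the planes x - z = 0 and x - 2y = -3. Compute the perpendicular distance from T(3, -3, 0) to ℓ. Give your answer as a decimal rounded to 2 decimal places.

Direction of ℓ: (1, 0, -1) × (1, -2, 0) = (-2, -1, -2).
A point on ℓ: solving the two plane equations with x = -7 gives (-7, -2, -7).
Taking (-7, -2, -7) on ℓ with direction v = (-2, -1, -2): w = T − (-7, -2, -7) = (10, -1, 7), and w × v = (9, 6, -12).
Distance = |w × v| / |v| = √261 / √9 ≈ 5.39.

5.39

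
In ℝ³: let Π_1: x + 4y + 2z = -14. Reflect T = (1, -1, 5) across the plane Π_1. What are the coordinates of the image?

λ = (n·T − d)/|n|² = (7 − (-14))/21 = 1.
Reflection = T − 2λn = (1, -1, 5) − 2·(1, 4, 2) = (-1, -9, 1).

(-1, -9, 1)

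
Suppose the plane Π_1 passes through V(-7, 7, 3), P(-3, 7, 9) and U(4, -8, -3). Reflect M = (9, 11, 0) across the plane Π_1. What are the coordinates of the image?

VP = (4, 0, 6), VU = (11, -15, -6); a normal to Π_1 is VP × VU = (90, 90, -60).
Using V: Π_1 has equation 90x + 90y - 60z = -180.
λ = (n·M − d)/|n|² = (1800 − (-180))/19800 = 1/10.
Reflection = M − 2λn = (9, 11, 0) − (1/5)·(90, 90, -60) = (-9, -7, 12).

(-9, -7, 12)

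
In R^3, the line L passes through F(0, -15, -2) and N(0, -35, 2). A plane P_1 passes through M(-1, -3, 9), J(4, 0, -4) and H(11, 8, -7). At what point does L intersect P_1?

A direction vector for L is N − F = (0, -20, 4).
MJ = (5, 3, -13), MH = (12, 11, -16); a normal to P_1 is MJ × MH = (95, -76, 19).
Using M: P_1 has equation 95x - 76y + 19z = 304.
Substitute r = (0, -15, -2) + t(0, -20, 4) into the plane: 1102 + 1596t = 304, so t = -1/2.
Intersection: (0, -15, -2) + (-1/2)·(0, -20, 4) = (0, -5, -4).

(0, -5, -4)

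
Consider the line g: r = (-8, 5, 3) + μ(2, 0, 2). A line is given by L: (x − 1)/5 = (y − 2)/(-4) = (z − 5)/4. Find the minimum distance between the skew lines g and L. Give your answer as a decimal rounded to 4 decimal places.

L has direction (5, -4, 4) through (1, 2, 5).
Common perpendicular direction n = (2, 0, 2) × (5, -4, 4) = (8, 2, -8).
With w = (1, 2, 5) − (-8, 5, 3) = (9, -3, 2), w · n = 50.
Distance = |w · n| / |n| = |50| / √132 ≈ 4.3519.

4.3519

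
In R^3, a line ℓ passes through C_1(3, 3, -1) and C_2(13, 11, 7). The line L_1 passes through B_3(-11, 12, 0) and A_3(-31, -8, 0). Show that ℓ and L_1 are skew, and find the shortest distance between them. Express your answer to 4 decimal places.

A direction vector for ℓ is C_2 − C_1 = (10, 8, 8).
A direction vector for L_1 is A_3 − B_3 = (-20, -20, 0).
Common perpendicular direction n = (10, 8, 8) × (-20, -20, 0) = (160, -160, -40).
With w = (-11, 12, 0) − (3, 3, -1) = (-14, 9, 1), w · n = -3720.
Since n ≠ 0 the lines are not parallel, and w · n = -3720 ≠ 0 so they do not intersect; hence they are skew.
Distance = |w · n| / |n| = |-3720| / √52800 ≈ 16.1892.

16.1892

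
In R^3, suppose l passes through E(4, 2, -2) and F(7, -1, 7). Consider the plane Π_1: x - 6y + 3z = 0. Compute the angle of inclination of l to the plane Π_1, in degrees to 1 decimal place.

45.3

A direction vector for l is F − E = (3, -3, 9).
sin θ = |n·v| / (|n||v|) = |48| / (√46 · √99) = 0.71129.
θ ≈ 45.3°.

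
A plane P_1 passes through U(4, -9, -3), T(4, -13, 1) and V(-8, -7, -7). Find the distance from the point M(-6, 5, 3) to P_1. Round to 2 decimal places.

UT = (0, -4, 4), UV = (-12, 2, -4); a normal to P_1 is UT × UV = (8, -48, -48).
Using U: P_1 has equation 8x - 48y - 48z = 608.
n·M − d = (8)·(-6) + (-48)·(5) + (-48)·(3) − 608 = -1040; |n| = √4672.
Distance = |-1040| / √4672 = 1040/√4672 ≈ 15.22.

15.22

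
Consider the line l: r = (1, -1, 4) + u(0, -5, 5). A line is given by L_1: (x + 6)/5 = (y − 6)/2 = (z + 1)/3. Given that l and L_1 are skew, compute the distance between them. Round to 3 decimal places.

L_1 has direction (5, 2, 3) through (-6, 6, -1).
Common perpendicular direction n = (0, -5, 5) × (5, 2, 3) = (-25, 25, 25).
With w = (-6, 6, -1) − (1, -1, 4) = (-7, 7, -5), w · n = 225.
Distance = |w · n| / |n| = |225| / √1875 ≈ 5.196.

5.196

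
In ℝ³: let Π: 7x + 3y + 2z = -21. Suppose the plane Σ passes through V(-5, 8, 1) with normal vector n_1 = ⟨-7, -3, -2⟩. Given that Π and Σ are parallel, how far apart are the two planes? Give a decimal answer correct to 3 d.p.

1.524

Σ: n_1·r = n_1·V gives -7x - 3y - 2z = 9.
Rescale Σ by 1/(-1): 7x + 3y + 2z = -9. Then distance = |-21 − (-9)| / √62 ≈ 1.524.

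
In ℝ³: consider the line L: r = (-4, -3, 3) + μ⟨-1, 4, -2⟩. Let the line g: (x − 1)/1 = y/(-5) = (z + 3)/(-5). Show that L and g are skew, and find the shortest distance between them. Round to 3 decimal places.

g has direction (1, -5, -5) through (1, 0, -3).
Common perpendicular direction n = (-1, 4, -2) × (1, -5, -5) = (-30, -7, 1).
With w = (1, 0, -3) − (-4, -3, 3) = (5, 3, -6), w · n = -177.
Since n ≠ 0 the lines are not parallel, and w · n = -177 ≠ 0 so they do not intersect; hence they are skew.
Distance = |w · n| / |n| = |-177| / √950 ≈ 5.743.

5.743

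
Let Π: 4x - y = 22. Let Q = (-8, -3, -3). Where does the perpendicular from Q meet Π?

(4, -6, -3)

Foot = Q − λn with λ = (n·Q − d)/|n|² = (-29 − 22)/17 = -3.
Foot = (-8, -3, -3) − (-3)·(4, -1, 0) = (4, -6, -3).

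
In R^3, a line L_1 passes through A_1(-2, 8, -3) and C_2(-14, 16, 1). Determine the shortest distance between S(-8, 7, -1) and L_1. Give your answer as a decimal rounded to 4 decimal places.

A direction vector for L_1 is C_2 − A_1 = (-12, 8, 4).
Taking (-2, 8, -3) on L_1 with direction v = (-12, 8, 4): w = S − (-2, 8, -3) = (-6, -1, 2), and w × v = (-20, 0, -60).
Distance = |w × v| / |v| = √4000 / √224 ≈ 4.2258.

4.2258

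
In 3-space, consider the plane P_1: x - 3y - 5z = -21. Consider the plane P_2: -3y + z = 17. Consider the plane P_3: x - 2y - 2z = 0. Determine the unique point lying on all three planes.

(10, -3, 8)

Solving the 3×3 linear system x - 3y - 5z = -21, -3y + z = 17, x - 2y - 2z = 0 (e.g. by elimination or Cramer's rule, determinant = -10) gives (10, -3, 8).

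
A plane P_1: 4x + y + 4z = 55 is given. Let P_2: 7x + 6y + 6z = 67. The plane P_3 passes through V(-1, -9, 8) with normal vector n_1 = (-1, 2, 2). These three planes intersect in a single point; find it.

P_3: n_1·r = n_1·V gives -x + 2y + 2z = -1.
Solving the 3×3 linear system 4x + y + 4z = 55, 7x + 6y + 6z = 67, -x + 2y + 2z = -1 (e.g. by elimination or Cramer's rule, determinant = 60) gives (7, -5, 8).

(7, -5, 8)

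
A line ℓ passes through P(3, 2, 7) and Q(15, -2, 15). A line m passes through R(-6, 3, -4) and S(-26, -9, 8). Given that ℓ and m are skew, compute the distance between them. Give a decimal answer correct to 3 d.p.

4.540

A direction vector for ℓ is Q − P = (12, -4, 8).
A direction vector for m is S − R = (-20, -12, 12).
Common perpendicular direction n = (12, -4, 8) × (-20, -12, 12) = (48, -304, -224).
With w = (-6, 3, -4) − (3, 2, 7) = (-9, 1, -11), w · n = 1728.
Distance = |w · n| / |n| = |1728| / √144896 ≈ 4.540.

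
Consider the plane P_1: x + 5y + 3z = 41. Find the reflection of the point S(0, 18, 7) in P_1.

(-4, -2, -5)

λ = (n·S − d)/|n|² = (111 − 41)/35 = 2.
Reflection = S − 2λn = (0, 18, 7) − 4·(1, 5, 3) = (-4, -2, -5).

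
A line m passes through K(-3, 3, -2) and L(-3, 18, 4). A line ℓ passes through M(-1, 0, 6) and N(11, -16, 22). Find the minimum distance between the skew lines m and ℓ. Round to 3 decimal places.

2.537

A direction vector for m is L − K = (0, 15, 6).
A direction vector for ℓ is N − M = (12, -16, 16).
Common perpendicular direction n = (0, 15, 6) × (12, -16, 16) = (336, 72, -180).
With w = (-1, 0, 6) − (-3, 3, -2) = (2, -3, 8), w · n = -984.
Distance = |w · n| / |n| = |-984| / √150480 ≈ 2.537.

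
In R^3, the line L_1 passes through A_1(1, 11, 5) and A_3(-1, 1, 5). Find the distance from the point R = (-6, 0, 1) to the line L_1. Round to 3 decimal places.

A direction vector for L_1 is A_3 − A_1 = (-2, -10, 0).
Taking (1, 11, 5) on L_1 with direction v = (-2, -10, 0): w = R − (1, 11, 5) = (-7, -11, -4), and w × v = (-40, 8, 48).
Distance = |w × v| / |v| = √3968 / √104 ≈ 6.177.

6.177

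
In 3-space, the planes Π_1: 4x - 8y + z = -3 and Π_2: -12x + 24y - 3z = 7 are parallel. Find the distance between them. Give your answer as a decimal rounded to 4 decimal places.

Rescale Π_2 by 1/(-3): 4x - 8y + z = -7/3. Then distance = |-3 − (-7/3)| / √81 ≈ 0.0741.

0.0741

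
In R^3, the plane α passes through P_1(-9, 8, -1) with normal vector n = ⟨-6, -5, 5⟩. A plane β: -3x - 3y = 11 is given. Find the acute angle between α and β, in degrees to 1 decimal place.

33.0

α: n·r = n·P_1 gives -6x - 5y + 5z = 9.
cos θ = |n₁·n₂| / (|n₁||n₂|) = |33| / (√86 · √18).
θ = arccos(0.83874) ≈ 33.0°.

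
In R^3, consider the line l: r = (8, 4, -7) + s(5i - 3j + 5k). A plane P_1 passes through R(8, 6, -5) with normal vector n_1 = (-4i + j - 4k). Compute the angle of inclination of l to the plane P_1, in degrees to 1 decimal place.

77.0

P_1: n_1·r = n_1·R gives -4x + y - 4z = -6.
sin θ = |n·v| / (|n||v|) = |-43| / (√33 · √59) = 0.97451.
θ ≈ 77.0°.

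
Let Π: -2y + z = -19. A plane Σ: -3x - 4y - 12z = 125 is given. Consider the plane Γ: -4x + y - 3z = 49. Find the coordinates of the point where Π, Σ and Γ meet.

Solving the 3×3 linear system -2y + z = -19, -3x - 4y - 12z = 125, -4x + y - 3z = 49 (e.g. by elimination or Cramer's rule, determinant = -97) gives (-3, 4, -11).

(-3, 4, -11)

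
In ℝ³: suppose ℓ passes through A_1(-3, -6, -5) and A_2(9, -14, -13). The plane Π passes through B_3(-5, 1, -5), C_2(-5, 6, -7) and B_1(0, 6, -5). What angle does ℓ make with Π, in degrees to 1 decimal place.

A direction vector for ℓ is A_2 − A_1 = (12, -8, -8).
B_3C_2 = (0, 5, -2), B_3B_1 = (5, 5, 0); a normal to Π is B_3C_2 × B_3B_1 = (10, -10, -25).
Using B_3: Π has equation 10x - 10y - 25z = 65.
sin θ = |n·v| / (|n||v|) = |400| / (√825 · √272) = 0.84440.
θ ≈ 57.6°.

57.6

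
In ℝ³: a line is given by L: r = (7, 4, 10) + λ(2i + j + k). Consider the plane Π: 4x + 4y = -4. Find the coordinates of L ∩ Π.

Substitute r = (7, 4, 10) + t(2, 1, 1) into the plane: 44 + 12t = -4, so t = -4.
Intersection: (7, 4, 10) + (-4)·(2, 1, 1) = (-1, 0, 6).

(-1, 0, 6)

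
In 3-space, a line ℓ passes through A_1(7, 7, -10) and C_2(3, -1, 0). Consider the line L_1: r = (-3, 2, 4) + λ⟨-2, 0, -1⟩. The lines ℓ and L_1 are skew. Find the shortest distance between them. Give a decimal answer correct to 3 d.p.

6.147

A direction vector for ℓ is C_2 − A_1 = (-4, -8, 10).
Common perpendicular direction n = (-4, -8, 10) × (-2, 0, -1) = (8, -24, -16).
With w = (-3, 2, 4) − (7, 7, -10) = (-10, -5, 14), w · n = -184.
Distance = |w · n| / |n| = |-184| / √896 ≈ 6.147.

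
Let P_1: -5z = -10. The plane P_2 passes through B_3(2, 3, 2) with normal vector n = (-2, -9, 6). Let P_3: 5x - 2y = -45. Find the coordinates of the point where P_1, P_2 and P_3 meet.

P_2: n·r = n·B_3 gives -2x - 9y + 6z = -19.
Solving the 3×3 linear system -5z = -10, -2x - 9y + 6z = -19, 5x - 2y = -45 (e.g. by elimination or Cramer's rule, determinant = -245) gives (-7, 5, 2).

(-7, 5, 2)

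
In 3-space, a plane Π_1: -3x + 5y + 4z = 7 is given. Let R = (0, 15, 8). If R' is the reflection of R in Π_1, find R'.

λ = (n·R − d)/|n|² = (107 − 7)/50 = 2.
Reflection = R − 2λn = (0, 15, 8) − 4·(-3, 5, 4) = (12, -5, -8).

(12, -5, -8)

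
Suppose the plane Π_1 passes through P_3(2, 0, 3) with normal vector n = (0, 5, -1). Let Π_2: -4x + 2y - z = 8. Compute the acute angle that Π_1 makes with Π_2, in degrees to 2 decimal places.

61.92

Π_1: n·r = n·P_3 gives 5y - z = -3.
cos θ = |n₁·n₂| / (|n₁||n₂|) = |11| / (√26 · √21).
θ = arccos(0.47076) ≈ 61.92°.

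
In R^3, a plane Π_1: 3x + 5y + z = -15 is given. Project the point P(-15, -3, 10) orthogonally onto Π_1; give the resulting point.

(-12, 2, 11)

Foot = P − λn with λ = (n·P − d)/|n|² = (-50 − (-15))/35 = -1.
Foot = (-15, -3, 10) − (-1)·(3, 5, 1) = (-12, 2, 11).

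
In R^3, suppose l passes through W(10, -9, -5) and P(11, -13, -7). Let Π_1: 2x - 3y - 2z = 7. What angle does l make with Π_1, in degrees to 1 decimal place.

A direction vector for l is P − W = (1, -4, -2).
sin θ = |n·v| / (|n||v|) = |18| / (√17 · √21) = 0.95266.
θ ≈ 72.3°.

72.3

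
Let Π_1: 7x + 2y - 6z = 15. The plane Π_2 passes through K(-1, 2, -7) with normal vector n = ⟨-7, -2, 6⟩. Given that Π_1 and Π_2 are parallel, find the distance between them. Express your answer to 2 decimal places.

Π_2: n·r = n·K gives -7x - 2y + 6z = -39.
Rescale Π_2 by 1/(-1): 7x + 2y - 6z = 39. Then distance = |15 − 39| / √89 ≈ 2.54.

2.54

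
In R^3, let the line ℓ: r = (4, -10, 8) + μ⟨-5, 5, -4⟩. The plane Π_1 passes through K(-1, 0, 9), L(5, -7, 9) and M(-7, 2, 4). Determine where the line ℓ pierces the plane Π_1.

(-1, -5, 4)

KL = (6, -7, 0), KM = (-6, 2, -5); a normal to Π_1 is KL × KM = (35, 30, -30).
Using K: Π_1 has equation 35x + 30y - 30z = -305.
Substitute r = (4, -10, 8) + t(-5, 5, -4) into the plane: -400 + 95t = -305, so t = 1.
Intersection: (4, -10, 8) + 1·(-5, 5, -4) = (-1, -5, 4).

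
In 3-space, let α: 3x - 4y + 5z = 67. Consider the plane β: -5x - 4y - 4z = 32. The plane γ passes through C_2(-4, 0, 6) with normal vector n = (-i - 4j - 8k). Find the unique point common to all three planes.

γ: n·r = n·C_2 gives -x - 4y - 8z = -44.
Solving the 3×3 linear system 3x - 4y + 5z = 67, -5x - 4y - 4z = 32, -x - 4y - 8z = -44 (e.g. by elimination or Cramer's rule, determinant = 272) gives (-8, -9, 11).

(-8, -9, 11)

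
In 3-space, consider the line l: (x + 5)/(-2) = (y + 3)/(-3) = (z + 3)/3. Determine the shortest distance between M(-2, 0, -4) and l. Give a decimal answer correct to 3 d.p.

2.067

l has direction (-2, -3, 3) through (-5, -3, -3).
Taking (-5, -3, -3) on l with direction v = (-2, -3, 3): w = M − (-5, -3, -3) = (3, 3, -1), and w × v = (6, -7, -3).
Distance = |w × v| / |v| = √94 / √22 ≈ 2.067.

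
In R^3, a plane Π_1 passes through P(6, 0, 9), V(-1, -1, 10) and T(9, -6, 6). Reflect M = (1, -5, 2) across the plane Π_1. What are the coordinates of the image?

PV = (-7, -1, 1), PT = (3, -6, -3); a normal to Π_1 is PV × PT = (9, -18, 45).
Using P: Π_1 has equation 9x - 18y + 45z = 459.
λ = (n·M − d)/|n|² = (189 − 459)/2430 = -1/9.
Reflection = M − 2λn = (1, -5, 2) − (-2/9)·(9, -18, 45) = (3, -9, 12).

(3, -9, 12)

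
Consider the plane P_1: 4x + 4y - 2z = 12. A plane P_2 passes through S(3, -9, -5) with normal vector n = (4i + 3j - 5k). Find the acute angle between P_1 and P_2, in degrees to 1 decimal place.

26.4

P_2: n·r = n·S gives 4x + 3y - 5z = 10.
cos θ = |n₁·n₂| / (|n₁||n₂|) = |38| / (√36 · √50).
θ = arccos(0.89567) ≈ 26.4°.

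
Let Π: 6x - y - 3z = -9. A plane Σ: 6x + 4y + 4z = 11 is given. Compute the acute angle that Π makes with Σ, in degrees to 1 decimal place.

69.0

cos θ = |n₁·n₂| / (|n₁||n₂|) = |20| / (√46 · √68).
θ = arccos(0.35760) ≈ 69.0°.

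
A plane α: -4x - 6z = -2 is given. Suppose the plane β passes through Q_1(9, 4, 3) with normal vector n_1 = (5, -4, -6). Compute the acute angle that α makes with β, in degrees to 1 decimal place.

75.4

β: n_1·r = n_1·Q_1 gives 5x - 4y - 6z = 11.
cos θ = |n₁·n₂| / (|n₁||n₂|) = |16| / (√52 · √77).
θ = arccos(0.25286) ≈ 75.4°.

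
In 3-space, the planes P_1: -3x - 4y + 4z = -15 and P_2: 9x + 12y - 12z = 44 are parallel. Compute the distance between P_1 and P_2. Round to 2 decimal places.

0.05

Rescale P_2 by 1/(-3): -3x - 4y + 4z = -44/3. Then distance = |-15 − (-44/3)| / √41 ≈ 0.05.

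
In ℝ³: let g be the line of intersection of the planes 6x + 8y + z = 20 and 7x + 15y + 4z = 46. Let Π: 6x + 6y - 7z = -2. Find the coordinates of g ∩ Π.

(-1, 3, 2)

Direction of g: (6, 8, 1) × (7, 15, 4) = (17, -17, 34).
A point on g: solving the two plane equations with x = -7 gives (-7, 9, -10).
Substitute r = (-7, 9, -10) + t(17, -17, 34) into the plane: 82 + (-238)t = -2, so t = 6/17.
Intersection: (-7, 9, -10) + (6/17)·(17, -17, 34) = (-1, 3, 2).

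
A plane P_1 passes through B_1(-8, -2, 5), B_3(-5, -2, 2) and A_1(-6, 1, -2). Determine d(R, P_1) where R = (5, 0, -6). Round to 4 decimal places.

B_1B_3 = (3, 0, -3), B_1A_1 = (2, 3, -7); a normal to P_1 is B_1B_3 × B_1A_1 = (9, 15, 9).
Using B_1: P_1 has equation 9x + 15y + 9z = -57.
n·R − d = (9)·(5) + (15)·(0) + (9)·(-6) − (-57) = 48; |n| = √387.
Distance = |48| / √387 = 48/√387 ≈ 2.4400.

2.4400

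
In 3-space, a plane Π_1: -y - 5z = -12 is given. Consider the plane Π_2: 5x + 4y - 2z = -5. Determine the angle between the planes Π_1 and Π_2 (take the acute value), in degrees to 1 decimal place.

79.9

cos θ = |n₁·n₂| / (|n₁||n₂|) = |6| / (√26 · √45).
θ = arccos(0.17541) ≈ 79.9°.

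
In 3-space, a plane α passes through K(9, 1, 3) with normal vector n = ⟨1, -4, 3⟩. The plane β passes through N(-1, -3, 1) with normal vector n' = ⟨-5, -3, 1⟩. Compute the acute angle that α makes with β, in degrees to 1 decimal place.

70.6

α: n·r = n·K gives x - 4y + 3z = 14.
β: n'·r = n'·N gives -5x - 3y + z = 15.
cos θ = |n₁·n₂| / (|n₁||n₂|) = |10| / (√26 · √35).
θ = arccos(0.33150) ≈ 70.6°.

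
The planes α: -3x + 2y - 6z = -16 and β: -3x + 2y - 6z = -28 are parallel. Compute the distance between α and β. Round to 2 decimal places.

Same normal n = (-3, 2, -6) with |n| = √49; distance = |-16 − (-28)| / |n| = 12/√49 ≈ 1.71.

1.71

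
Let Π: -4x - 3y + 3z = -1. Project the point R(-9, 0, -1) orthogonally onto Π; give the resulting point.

(-5, 3, -4)

Foot = R − λn with λ = (n·R − d)/|n|² = (33 − (-1))/34 = 1.
Foot = (-9, 0, -1) − 1·(-4, -3, 3) = (-5, 3, -4).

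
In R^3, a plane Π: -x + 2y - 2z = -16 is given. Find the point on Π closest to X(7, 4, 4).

Foot = X − λn with λ = (n·X − d)/|n|² = (-7 − (-16))/9 = 1.
Foot = (7, 4, 4) − 1·(-1, 2, -2) = (8, 2, 6).

(8, 2, 6)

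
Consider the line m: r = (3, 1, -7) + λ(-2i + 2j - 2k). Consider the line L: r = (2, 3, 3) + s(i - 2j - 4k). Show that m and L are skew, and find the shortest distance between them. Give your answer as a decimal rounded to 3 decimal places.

0.762

Common perpendicular direction n = (-2, 2, -2) × (1, -2, -4) = (-12, -10, 2).
With w = (2, 3, 3) − (3, 1, -7) = (-1, 2, 10), w · n = 12.
Since n ≠ 0 the lines are not parallel, and w · n = 12 ≠ 0 so they do not intersect; hence they are skew.
Distance = |w · n| / |n| = |12| / √248 ≈ 0.762.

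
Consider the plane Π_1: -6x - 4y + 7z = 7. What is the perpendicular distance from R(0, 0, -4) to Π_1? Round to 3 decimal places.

n·R − d = (-6)·(0) + (-4)·(0) + (7)·(-4) − 7 = -35; |n| = √101.
Distance = |-35| / √101 = 35/√101 ≈ 3.483.

3.483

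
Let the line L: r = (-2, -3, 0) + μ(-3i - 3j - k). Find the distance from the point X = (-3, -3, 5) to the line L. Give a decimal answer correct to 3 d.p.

Taking (-2, -3, 0) on L with direction v = (-3, -3, -1): w = X − (-2, -3, 0) = (-1, 0, 5), and w × v = (15, -16, 3).
Distance = |w × v| / |v| = √490 / √19 ≈ 5.078.

5.078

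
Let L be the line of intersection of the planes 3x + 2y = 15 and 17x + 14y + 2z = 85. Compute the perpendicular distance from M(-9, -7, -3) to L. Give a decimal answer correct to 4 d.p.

Direction of L: (3, 2, 0) × (17, 14, 2) = (4, -6, 8).
A point on L: solving the two plane equations with x = 1 gives (1, 6, -8).
Taking (1, 6, -8) on L with direction v = (4, -6, 8): w = M − (1, 6, -8) = (-10, -13, 5), and w × v = (-74, 100, 112).
Distance = |w × v| / |v| = √28020 / √116 ≈ 15.5419.

15.5419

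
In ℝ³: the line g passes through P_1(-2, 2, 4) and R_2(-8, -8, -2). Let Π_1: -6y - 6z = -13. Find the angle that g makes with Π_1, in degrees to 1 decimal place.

A direction vector for g is R_2 − P_1 = (-6, -10, -6).
sin θ = |n·v| / (|n||v|) = |96| / (√72 · √172) = 0.86266.
θ ≈ 59.6°.

59.6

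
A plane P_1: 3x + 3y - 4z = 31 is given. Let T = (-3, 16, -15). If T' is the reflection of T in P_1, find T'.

(-15, 4, 1)

λ = (n·T − d)/|n|² = (99 − 31)/34 = 2.
Reflection = T − 2λn = (-3, 16, -15) − 4·(3, 3, -4) = (-15, 4, 1).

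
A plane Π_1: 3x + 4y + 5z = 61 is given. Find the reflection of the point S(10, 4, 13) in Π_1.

(4, -4, 3)

λ = (n·S − d)/|n|² = (111 − 61)/50 = 1.
Reflection = S − 2λn = (10, 4, 13) − 2·(3, 4, 5) = (4, -4, 3).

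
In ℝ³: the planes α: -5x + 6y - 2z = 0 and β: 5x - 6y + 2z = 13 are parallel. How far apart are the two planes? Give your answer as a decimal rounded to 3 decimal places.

Rescale β by 1/(-1): -5x + 6y - 2z = -13. Then distance = |0 − (-13)| / √65 ≈ 1.612.

1.612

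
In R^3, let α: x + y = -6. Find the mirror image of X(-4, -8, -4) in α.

λ = (n·X − d)/|n|² = (-12 − (-6))/2 = -3.
Reflection = X − 2λn = (-4, -8, -4) − (-6)·(1, 1, 0) = (2, -2, -4).

(2, -2, -4)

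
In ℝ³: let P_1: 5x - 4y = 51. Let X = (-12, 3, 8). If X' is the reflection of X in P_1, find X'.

λ = (n·X − d)/|n|² = (-72 − 51)/41 = -3.
Reflection = X − 2λn = (-12, 3, 8) − (-6)·(5, -4, 0) = (18, -21, 8).

(18, -21, 8)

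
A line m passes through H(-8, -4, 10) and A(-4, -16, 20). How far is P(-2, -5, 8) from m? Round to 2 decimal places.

6.33

A direction vector for m is A − H = (4, -12, 10).
Taking (-8, -4, 10) on m with direction v = (4, -12, 10): w = P − (-8, -4, 10) = (6, -1, -2), and w × v = (-34, -68, -68).
Distance = |w × v| / |v| = √10404 / √260 ≈ 6.33.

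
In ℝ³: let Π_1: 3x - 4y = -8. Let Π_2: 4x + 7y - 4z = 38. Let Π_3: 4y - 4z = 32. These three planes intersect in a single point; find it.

(0, 2, -6)

Solving the 3×3 linear system 3x - 4y = -8, 4x + 7y - 4z = 38, 4y - 4z = 32 (e.g. by elimination or Cramer's rule, determinant = -100) gives (0, 2, -6).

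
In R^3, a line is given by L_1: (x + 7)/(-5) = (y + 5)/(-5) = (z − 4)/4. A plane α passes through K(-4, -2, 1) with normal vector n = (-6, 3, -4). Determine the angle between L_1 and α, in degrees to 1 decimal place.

L_1 has direction (-5, -5, 4) through (-7, -5, 4).
α: n·r = n·K gives -6x + 3y - 4z = 14.
sin θ = |n·v| / (|n||v|) = |-1| / (√61 · √66) = 0.01576.
θ ≈ 0.9°.

0.9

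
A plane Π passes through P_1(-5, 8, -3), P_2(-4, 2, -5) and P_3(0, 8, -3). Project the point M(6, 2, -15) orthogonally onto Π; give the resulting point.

(6, -1, -6)

P_1P_2 = (1, -6, -2), P_1P_3 = (5, 0, 0); a normal to Π is P_1P_2 × P_1P_3 = (0, -10, 30).
Using P_1: Π has equation -10y + 30z = -170.
Foot = M − λn with λ = (n·M − d)/|n|² = (-470 − (-170))/1000 = -3/10.
Foot = (6, 2, -15) − (-3/10)·(0, -10, 30) = (6, -1, -6).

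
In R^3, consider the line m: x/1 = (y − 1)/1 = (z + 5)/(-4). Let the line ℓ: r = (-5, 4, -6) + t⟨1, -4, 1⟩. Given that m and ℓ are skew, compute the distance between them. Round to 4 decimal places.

3.9196

m has direction (1, 1, -4) through (0, 1, -5).
Common perpendicular direction n = (1, 1, -4) × (1, -4, 1) = (-15, -5, -5).
With w = (-5, 4, -6) − (0, 1, -5) = (-5, 3, -1), w · n = 65.
Distance = |w · n| / |n| = |65| / √275 ≈ 3.9196.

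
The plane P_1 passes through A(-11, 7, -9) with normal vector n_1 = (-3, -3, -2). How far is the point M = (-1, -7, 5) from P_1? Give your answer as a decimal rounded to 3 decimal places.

3.411

P_1: n_1·r = n_1·A gives -3x - 3y - 2z = 30.
n·M − d = (-3)·(-1) + (-3)·(-7) + (-2)·(5) − 30 = -16; |n| = √22.
Distance = |-16| / √22 = 16/√22 ≈ 3.411.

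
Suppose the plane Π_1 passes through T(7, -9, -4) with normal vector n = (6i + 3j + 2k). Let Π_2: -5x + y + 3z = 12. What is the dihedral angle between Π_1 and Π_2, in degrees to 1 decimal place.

Π_1: n·r = n·T gives 6x + 3y + 2z = 7.
cos θ = |n₁·n₂| / (|n₁||n₂|) = |-21| / (√49 · √35).
θ = arccos(0.50709) ≈ 59.5°.

59.5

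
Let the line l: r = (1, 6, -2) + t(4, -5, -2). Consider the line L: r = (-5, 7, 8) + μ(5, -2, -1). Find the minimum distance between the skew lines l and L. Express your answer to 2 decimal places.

Common perpendicular direction n = (4, -5, -2) × (5, -2, -1) = (1, -6, 17).
With w = (-5, 7, 8) − (1, 6, -2) = (-6, 1, 10), w · n = 158.
Distance = |w · n| / |n| = |158| / √326 ≈ 8.75.

8.75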